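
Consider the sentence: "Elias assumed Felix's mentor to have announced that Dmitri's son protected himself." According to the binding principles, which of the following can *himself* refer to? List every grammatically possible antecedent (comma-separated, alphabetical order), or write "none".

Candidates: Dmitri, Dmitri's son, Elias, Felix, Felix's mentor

Dmitri's son

*himself* is a reflexive; Principle A requires it to be bound within its binding domain — the clause headed by 'protected'.
— Dmitri: possessor inside the subject DP of the clause headed by 'protected'; does not c-command the reflexive — cannot bind it (Principle A).
— Dmitri's son: subject of the clause headed by 'protected'; c-commands the reflexive within its binding domain — allowed (Principle A).
— Elias: subject of the matrix clause; c-commands the reflexive but lies outside its binding domain — cannot bind it (Principle A).
— Felix: possessor inside the subject DP of the clause headed by 'announced'; does not c-command the reflexive — cannot bind it (Principle A).
— Felix's mentor: subject of the clause headed by 'announced'; c-commands the reflexive but lies outside its binding domain — cannot bind it (Principle A).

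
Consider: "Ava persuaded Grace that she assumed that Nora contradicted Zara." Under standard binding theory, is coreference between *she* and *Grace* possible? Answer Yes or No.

Yes

*Grace* is an R-expression; Principle C requires it to be free (not bound by any c-commanding expression).
— she: subject of the clause headed by 'assumed'; the pronoun does not c-command the R-expression — coreference allowed.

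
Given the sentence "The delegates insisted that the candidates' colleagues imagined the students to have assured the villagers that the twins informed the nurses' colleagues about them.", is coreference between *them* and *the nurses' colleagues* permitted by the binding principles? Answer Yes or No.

*them* is a pronoun; Principle B requires it to be free in its binding domain — the clause headed by 'informed'.
— the nurses' colleagues: object of the clause headed by 'informed'; c-commands the pronoun within its binding domain — blocked (Principle B).

No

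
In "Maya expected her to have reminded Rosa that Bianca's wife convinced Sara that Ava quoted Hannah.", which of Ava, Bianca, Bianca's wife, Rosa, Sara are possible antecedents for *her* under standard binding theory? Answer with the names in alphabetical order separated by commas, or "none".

*her* is a pronoun; Principle B requires it to be free in its binding domain — the matrix clause.
— Ava: subject of the clause headed by 'quoted'; is c-commanded by the pronoun; coreference would bind this R-expression — blocked (Principle C).
— Bianca: possessor inside the subject DP of the clause headed by 'convinced'; is c-commanded by the pronoun; coreference would bind this R-expression — blocked (Principle C).
— Bianca's wife: subject of the clause headed by 'convinced'; is c-commanded by the pronoun; coreference would bind this R-expression — blocked (Principle C).
— Rosa: object of the clause headed by 'reminded'; is c-commanded by the pronoun; coreference would bind this R-expression — blocked (Principle C).
— Sara: object of the clause headed by 'convinced'; is c-commanded by the pronoun; coreference would bind this R-expression — blocked (Principle C).

none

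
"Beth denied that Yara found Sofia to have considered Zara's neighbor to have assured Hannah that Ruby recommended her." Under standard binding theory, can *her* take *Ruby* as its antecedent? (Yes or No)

No

*her* is a pronoun; Principle B requires it to be free in its binding domain — the clause headed by 'recommended'.
— Ruby: subject of the clause headed by 'recommended'; c-commands the pronoun within its binding domain — blocked (Principle B).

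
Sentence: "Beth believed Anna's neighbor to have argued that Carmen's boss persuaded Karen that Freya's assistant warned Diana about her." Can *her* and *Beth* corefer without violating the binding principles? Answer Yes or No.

Yes

*Beth* is an R-expression; Principle C requires it to be free (not bound by any c-commanding expression).
— her: second object of the clause headed by 'warned'; the pronoun does not c-command the R-expression — coreference allowed.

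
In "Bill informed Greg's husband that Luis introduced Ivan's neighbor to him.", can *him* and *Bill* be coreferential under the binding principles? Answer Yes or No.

Yes

*Bill* is an R-expression; Principle C requires it to be free (not bound by any c-commanding expression).
— him: second object of the clause headed by 'introduced'; the pronoun does not c-command the R-expression — coreference allowed.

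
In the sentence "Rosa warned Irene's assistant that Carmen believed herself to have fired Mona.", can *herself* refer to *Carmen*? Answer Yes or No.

Yes

*herself* is a reflexive; Principle A requires it to be bound within its binding domain — the clause headed by 'believed'.
— Carmen: subject of the clause headed by 'believed'; c-commands the reflexive within its binding domain — allowed (Principle A).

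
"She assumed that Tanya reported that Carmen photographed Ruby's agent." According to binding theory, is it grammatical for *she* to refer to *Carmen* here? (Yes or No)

*Carmen* is an R-expression; Principle C requires it to be free (not bound by any c-commanding expression).
— she: subject of the matrix clause; the pronoun c-commands the R-expression — coreference blocked (Principle C).

No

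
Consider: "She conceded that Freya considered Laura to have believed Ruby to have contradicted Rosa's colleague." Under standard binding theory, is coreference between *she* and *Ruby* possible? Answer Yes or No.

*Ruby* is an R-expression; Principle C requires it to be free (not bound by any c-commanding expression).
— she: subject of the matrix clause; the pronoun c-commands the R-expression — coreference blocked (Principle C).

No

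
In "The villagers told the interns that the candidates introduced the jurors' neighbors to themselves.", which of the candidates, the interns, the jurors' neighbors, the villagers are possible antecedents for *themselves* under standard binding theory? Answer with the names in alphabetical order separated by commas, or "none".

the candidates, the jurors' neighbors

*themselves* is a reflexive; Principle A requires it to be bound within its binding domain — the clause headed by 'introduced'.
— the candidates: subject of the clause headed by 'introduced'; c-commands the reflexive within its binding domain — allowed (Principle A).
— the interns: object of the matrix clause; c-commands the reflexive but lies outside its binding domain — cannot bind it (Principle A).
— the jurors' neighbors: object of the clause headed by 'introduced'; c-commands the reflexive within its binding domain — allowed (Principle A).
— the villagers: subject of the matrix clause; c-commands the reflexive but lies outside its binding domain — cannot bind it (Principle A).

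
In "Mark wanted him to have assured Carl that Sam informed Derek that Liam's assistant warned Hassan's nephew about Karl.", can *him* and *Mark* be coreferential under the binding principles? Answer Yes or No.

*Mark* is an R-expression; Principle C requires it to be free (not bound by any c-commanding expression).
— him: subject of the clause headed by 'assured'; the R-expression locally c-commands the pronoun — coreference blocked (Principle B on the pronoun).

No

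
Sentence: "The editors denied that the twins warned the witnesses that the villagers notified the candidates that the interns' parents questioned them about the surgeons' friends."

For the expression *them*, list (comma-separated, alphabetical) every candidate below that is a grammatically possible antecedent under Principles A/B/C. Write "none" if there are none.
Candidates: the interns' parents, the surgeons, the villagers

the villagers

*them* is a pronoun; Principle B requires it to be free in its binding domain — the clause headed by 'questioned'.
— the interns' parents: subject of the clause headed by 'questioned'; c-commands the pronoun within its binding domain — blocked (Principle B).
— the surgeons: possessor inside the second object DP of the clause headed by 'questioned'; is c-commanded by the pronoun; coreference would bind this R-expression — blocked (Principle C).
— the villagers: subject of the clause headed by 'notified'; c-commands the pronoun but lies outside its binding domain — allowed.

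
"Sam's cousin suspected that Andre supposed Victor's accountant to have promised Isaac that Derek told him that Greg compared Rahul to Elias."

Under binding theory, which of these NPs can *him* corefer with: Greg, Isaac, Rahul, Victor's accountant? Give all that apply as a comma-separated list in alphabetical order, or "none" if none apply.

Isaac, Victor's accountant

*him* is a pronoun; Principle B requires it to be free in its binding domain — the clause headed by 'told'.
— Greg: subject of the clause headed by 'compared'; is c-commanded by the pronoun; coreference would bind this R-expression — blocked (Principle C).
— Isaac: object of the clause headed by 'promised'; c-commands the pronoun but lies outside its binding domain — allowed.
— Rahul: object of the clause headed by 'compared'; is c-commanded by the pronoun; coreference would bind this R-expression — blocked (Principle C).
— Victor's accountant: subject of the clause headed by 'promised'; c-commands the pronoun but lies outside its binding domain — allowed.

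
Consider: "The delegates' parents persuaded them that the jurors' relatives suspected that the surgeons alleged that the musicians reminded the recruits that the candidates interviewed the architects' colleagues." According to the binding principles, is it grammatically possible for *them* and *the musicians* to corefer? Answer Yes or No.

*them* is a pronoun; Principle B requires it to be free in its binding domain — the matrix clause.
— the musicians: subject of the clause headed by 'reminded'; is c-commanded by the pronoun; coreference would bind this R-expression — blocked (Principle C).

No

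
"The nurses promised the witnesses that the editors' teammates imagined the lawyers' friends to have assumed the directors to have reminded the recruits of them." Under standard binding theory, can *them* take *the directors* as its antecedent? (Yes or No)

*them* is a pronoun; Principle B requires it to be free in its binding domain — the clause headed by 'reminded'.
— the directors: subject of the clause headed by 'reminded'; c-commands the pronoun within its binding domain — blocked (Principle B).

No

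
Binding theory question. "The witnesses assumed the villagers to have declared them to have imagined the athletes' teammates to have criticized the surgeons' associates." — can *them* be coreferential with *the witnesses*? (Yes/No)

*them* is a pronoun; Principle B requires it to be free in its binding domain — the clause headed by 'declared'.
— the witnesses: subject of the matrix clause; c-commands the pronoun but lies outside its binding domain — allowed.

Yes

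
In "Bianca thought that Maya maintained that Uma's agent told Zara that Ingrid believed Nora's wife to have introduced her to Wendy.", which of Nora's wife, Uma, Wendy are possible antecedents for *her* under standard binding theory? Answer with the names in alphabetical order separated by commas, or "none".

*her* is a pronoun; Principle B requires it to be free in its binding domain — the clause headed by 'introduced'.
— Nora's wife: subject of the clause headed by 'introduced'; c-commands the pronoun within its binding domain — blocked (Principle B).
— Uma: possessor inside the subject DP of the clause headed by 'told'; does not c-command the pronoun — Principle B does not apply; allowed.
— Wendy: second object of the clause headed by 'introduced'; is c-commanded by the pronoun; coreference would bind this R-expression — blocked (Principle C).

Uma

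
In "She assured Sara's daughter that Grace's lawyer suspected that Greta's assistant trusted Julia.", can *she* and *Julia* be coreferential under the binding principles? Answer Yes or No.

*Julia* is an R-expression; Principle C requires it to be free (not bound by any c-commanding expression).
— she: subject of the matrix clause; the pronoun c-commands the R-expression — coreference blocked (Principle C).

No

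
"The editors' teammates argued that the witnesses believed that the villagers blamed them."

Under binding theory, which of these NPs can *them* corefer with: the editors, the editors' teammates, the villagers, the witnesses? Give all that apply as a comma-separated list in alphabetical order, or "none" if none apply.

the editors, the editors' teammates, the witnesses

*them* is a pronoun; Principle B requires it to be free in its binding domain — the clause headed by 'blamed'.
— the editors: possessor inside the subject DP of the matrix clause; does not c-command the pronoun — Principle B does not apply; allowed.
— the editors' teammates: subject of the matrix clause; c-commands the pronoun but lies outside its binding domain — allowed.
— the villagers: subject of the clause headed by 'blamed'; c-commands the pronoun within its binding domain — blocked (Principle B).
— the witnesses: subject of the clause headed by 'believed'; c-commands the pronoun but lies outside its binding domain — allowed.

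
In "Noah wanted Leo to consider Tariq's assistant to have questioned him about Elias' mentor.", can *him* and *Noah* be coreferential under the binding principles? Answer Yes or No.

*Noah* is an R-expression; Principle C requires it to be free (not bound by any c-commanding expression).
— him: object of the clause headed by 'questioned'; the pronoun does not c-command the R-expression — coreference allowed.

Yes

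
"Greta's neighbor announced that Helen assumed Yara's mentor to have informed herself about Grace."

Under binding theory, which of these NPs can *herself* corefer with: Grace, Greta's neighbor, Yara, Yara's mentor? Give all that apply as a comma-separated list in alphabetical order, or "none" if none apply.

Yara's mentor

*herself* is a reflexive; Principle A requires it to be bound within its binding domain — the clause headed by 'informed'.
— Grace: second object of the clause headed by 'informed'; does not c-command the reflexive — cannot bind it (Principle A).
— Greta's neighbor: subject of the matrix clause; c-commands the reflexive but lies outside its binding domain — cannot bind it (Principle A).
— Yara: possessor inside the subject DP of the clause headed by 'informed'; does not c-command the reflexive — cannot bind it (Principle A).
— Yara's mentor: subject of the clause headed by 'informed'; c-commands the reflexive within its binding domain — allowed (Principle A).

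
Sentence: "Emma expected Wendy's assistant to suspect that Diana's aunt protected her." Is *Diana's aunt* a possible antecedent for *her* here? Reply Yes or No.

*her* is a pronoun; Principle B requires it to be free in its binding domain — the clause headed by 'protected'.
— Diana's aunt: subject of the clause headed by 'protected'; c-commands the pronoun within its binding domain — blocked (Principle B).

No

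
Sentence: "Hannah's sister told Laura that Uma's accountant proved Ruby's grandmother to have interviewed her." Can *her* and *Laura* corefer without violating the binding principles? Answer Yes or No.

Yes

*Laura* is an R-expression; Principle C requires it to be free (not bound by any c-commanding expression).
— her: object of the clause headed by 'interviewed'; the pronoun does not c-command the R-expression — coreference allowed.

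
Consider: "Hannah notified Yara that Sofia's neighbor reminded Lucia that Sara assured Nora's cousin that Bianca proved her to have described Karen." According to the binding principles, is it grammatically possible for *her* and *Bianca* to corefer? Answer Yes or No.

*her* is a pronoun; Principle B requires it to be free in its binding domain — the clause headed by 'proved'.
— Bianca: subject of the clause headed by 'proved'; c-commands the pronoun within its binding domain — blocked (Principle B).

No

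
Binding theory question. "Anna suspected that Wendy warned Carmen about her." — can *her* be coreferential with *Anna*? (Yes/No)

Yes

*her* is a pronoun; Principle B requires it to be free in its binding domain — the clause headed by 'warned'.
— Anna: subject of the matrix clause; c-commands the pronoun but lies outside its binding domain — allowed.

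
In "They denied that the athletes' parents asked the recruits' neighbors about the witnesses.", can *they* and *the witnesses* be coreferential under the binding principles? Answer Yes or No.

No

*the witnesses* is an R-expression; Principle C requires it to be free (not bound by any c-commanding expression).
— they: subject of the matrix clause; the pronoun c-commands the R-expression — coreference blocked (Principle C).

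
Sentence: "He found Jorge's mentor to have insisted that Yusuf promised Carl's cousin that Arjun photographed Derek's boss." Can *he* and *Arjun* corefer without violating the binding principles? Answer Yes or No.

No

*Arjun* is an R-expression; Principle C requires it to be free (not bound by any c-commanding expression).
— he: subject of the matrix clause; the pronoun c-commands the R-expression — coreference blocked (Principle C).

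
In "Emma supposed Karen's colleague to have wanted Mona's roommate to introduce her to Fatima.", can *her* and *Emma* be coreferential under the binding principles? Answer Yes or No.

Yes

*Emma* is an R-expression; Principle C requires it to be free (not bound by any c-commanding expression).
— her: object of the clause headed by 'introduce'; the pronoun does not c-command the R-expression — coreference allowed.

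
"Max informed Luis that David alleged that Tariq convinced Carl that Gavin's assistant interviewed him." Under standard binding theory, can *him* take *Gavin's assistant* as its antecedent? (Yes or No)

*him* is a pronoun; Principle B requires it to be free in its binding domain — the clause headed by 'interviewed'.
— Gavin's assistant: subject of the clause headed by 'interviewed'; c-commands the pronoun within its binding domain — blocked (Principle B).

No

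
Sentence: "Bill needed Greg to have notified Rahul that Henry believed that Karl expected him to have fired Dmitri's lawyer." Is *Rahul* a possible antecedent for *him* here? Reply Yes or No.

*him* is a pronoun; Principle B requires it to be free in its binding domain — the clause headed by 'expected'.
— Rahul: object of the clause headed by 'notified'; c-commands the pronoun but lies outside its binding domain — allowed.

Yes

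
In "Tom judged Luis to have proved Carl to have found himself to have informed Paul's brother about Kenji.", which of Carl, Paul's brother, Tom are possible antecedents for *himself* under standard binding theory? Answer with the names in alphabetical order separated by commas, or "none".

*himself* is a reflexive; Principle A requires it to be bound within its binding domain — the clause headed by 'found'.
— Carl: subject of the clause headed by 'found'; c-commands the reflexive within its binding domain — allowed (Principle A).
— Paul's brother: object of the clause headed by 'informed'; does not c-command the reflexive — cannot bind it (Principle A).
— Tom: subject of the matrix clause; c-commands the reflexive but lies outside its binding domain — cannot bind it (Principle A).

Carl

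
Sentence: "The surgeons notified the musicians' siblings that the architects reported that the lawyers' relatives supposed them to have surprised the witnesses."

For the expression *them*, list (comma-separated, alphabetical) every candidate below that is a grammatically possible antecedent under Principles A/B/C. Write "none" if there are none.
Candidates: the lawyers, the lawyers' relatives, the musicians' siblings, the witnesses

*them* is a pronoun; Principle B requires it to be free in its binding domain — the clause headed by 'supposed'.
— the lawyers: possessor inside the subject DP of the clause headed by 'supposed'; does not c-command the pronoun — Principle B does not apply; allowed.
— the lawyers' relatives: subject of the clause headed by 'supposed'; c-commands the pronoun within its binding domain — blocked (Principle B).
— the musicians' siblings: object of the matrix clause; c-commands the pronoun but lies outside its binding domain — allowed.
— the witnesses: object of the clause headed by 'surprised'; is c-commanded by the pronoun; coreference would bind this R-expression — blocked (Principle C).

the lawyers, the musicians' siblings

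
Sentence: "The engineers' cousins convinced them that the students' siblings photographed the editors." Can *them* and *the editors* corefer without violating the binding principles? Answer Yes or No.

No

*the editors* is an R-expression; Principle C requires it to be free (not bound by any c-commanding expression).
— them: object of the matrix clause; the pronoun c-commands the R-expression — coreference blocked (Principle C).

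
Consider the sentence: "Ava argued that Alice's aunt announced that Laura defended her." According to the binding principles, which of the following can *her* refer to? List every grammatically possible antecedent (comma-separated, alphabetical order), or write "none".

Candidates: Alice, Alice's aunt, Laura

*her* is a pronoun; Principle B requires it to be free in its binding domain — the clause headed by 'defended'.
— Alice: possessor inside the subject DP of the clause headed by 'announced'; does not c-command the pronoun — Principle B does not apply; allowed.
— Alice's aunt: subject of the clause headed by 'announced'; c-commands the pronoun but lies outside its binding domain — allowed.
— Laura: subject of the clause headed by 'defended'; c-commands the pronoun within its binding domain — blocked (Principle B).

Alice, Alice's aunt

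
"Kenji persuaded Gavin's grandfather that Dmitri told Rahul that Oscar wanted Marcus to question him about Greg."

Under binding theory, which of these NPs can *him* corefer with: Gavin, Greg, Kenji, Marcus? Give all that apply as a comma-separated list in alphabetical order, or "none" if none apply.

*him* is a pronoun; Principle B requires it to be free in its binding domain — the clause headed by 'question'.
— Gavin: possessor inside the object DP of the matrix clause; does not c-command the pronoun — Principle B does not apply; allowed.
— Greg: second object of the clause headed by 'question'; is c-commanded by the pronoun; coreference would bind this R-expression — blocked (Principle C).
— Kenji: subject of the matrix clause; c-commands the pronoun but lies outside its binding domain — allowed.
— Marcus: subject of the clause headed by 'question'; c-commands the pronoun within its binding domain — blocked (Principle B).

Gavin, Kenji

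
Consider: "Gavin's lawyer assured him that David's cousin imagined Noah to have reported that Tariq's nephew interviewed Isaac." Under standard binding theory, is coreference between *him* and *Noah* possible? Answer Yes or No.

*Noah* is an R-expression; Principle C requires it to be free (not bound by any c-commanding expression).
— him: object of the matrix clause; the pronoun c-commands the R-expression — coreference blocked (Principle C).

No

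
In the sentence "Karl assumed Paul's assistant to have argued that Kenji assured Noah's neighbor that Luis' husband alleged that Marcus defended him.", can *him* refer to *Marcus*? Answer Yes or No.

No

*him* is a pronoun; Principle B requires it to be free in its binding domain — the clause headed by 'defended'.
— Marcus: subject of the clause headed by 'defended'; c-commands the pronoun within its binding domain — blocked (Principle B).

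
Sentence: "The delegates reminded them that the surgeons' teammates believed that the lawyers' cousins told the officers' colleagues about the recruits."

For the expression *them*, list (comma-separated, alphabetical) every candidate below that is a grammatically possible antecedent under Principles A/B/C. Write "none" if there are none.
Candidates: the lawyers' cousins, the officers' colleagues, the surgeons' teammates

*them* is a pronoun; Principle B requires it to be free in its binding domain — the matrix clause.
— the lawyers' cousins: subject of the clause headed by 'told'; is c-commanded by the pronoun; coreference would bind this R-expression — blocked (Principle C).
— the officers' colleagues: object of the clause headed by 'told'; is c-commanded by the pronoun; coreference would bind this R-expression — blocked (Principle C).
— the surgeons' teammates: subject of the clause headed by 'believed'; is c-commanded by the pronoun; coreference would bind this R-expression — blocked (Principle C).

none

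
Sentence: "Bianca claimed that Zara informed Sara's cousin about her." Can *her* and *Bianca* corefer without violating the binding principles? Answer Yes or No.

*Bianca* is an R-expression; Principle C requires it to be free (not bound by any c-commanding expression).
— her: second object of the clause headed by 'informed'; the pronoun does not c-command the R-expression — coreference allowed.

Yes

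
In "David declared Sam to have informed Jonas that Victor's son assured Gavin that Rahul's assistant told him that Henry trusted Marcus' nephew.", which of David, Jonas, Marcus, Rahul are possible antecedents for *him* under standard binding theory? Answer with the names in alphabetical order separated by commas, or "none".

David, Jonas, Rahul

*him* is a pronoun; Principle B requires it to be free in its binding domain — the clause headed by 'told'.
— David: subject of the matrix clause; c-commands the pronoun but lies outside its binding domain — allowed.
— Jonas: object of the clause headed by 'informed'; c-commands the pronoun but lies outside its binding domain — allowed.
— Marcus: possessor inside the object DP of the clause headed by 'trusted'; is c-commanded by the pronoun; coreference would bind this R-expression — blocked (Principle C).
— Rahul: possessor inside the subject DP of the clause headed by 'told'; does not c-command the pronoun — Principle B does not apply; allowed.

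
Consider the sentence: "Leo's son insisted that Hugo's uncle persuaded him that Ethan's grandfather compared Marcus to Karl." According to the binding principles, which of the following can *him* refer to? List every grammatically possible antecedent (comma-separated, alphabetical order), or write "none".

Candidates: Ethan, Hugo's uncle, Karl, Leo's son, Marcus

*him* is a pronoun; Principle B requires it to be free in its binding domain — the clause headed by 'persuaded'.
— Ethan: possessor inside the subject DP of the clause headed by 'compared'; is c-commanded by the pronoun; coreference would bind this R-expression — blocked (Principle C).
— Hugo's uncle: subject of the clause headed by 'persuaded'; c-commands the pronoun within its binding domain — blocked (Principle B).
— Karl: second object of the clause headed by 'compared'; is c-commanded by the pronoun; coreference would bind this R-expression — blocked (Principle C).
— Leo's son: subject of the matrix clause; c-commands the pronoun but lies outside its binding domain — allowed.
— Marcus: object of the clause headed by 'compared'; is c-commanded by the pronoun; coreference would bind this R-expression — blocked (Principle C).

Leo's son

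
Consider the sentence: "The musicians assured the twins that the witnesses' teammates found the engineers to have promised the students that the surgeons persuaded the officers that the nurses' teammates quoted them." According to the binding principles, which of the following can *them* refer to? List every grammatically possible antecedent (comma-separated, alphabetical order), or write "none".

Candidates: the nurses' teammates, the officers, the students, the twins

the officers, the students, the twins

*them* is a pronoun; Principle B requires it to be free in its binding domain — the clause headed by 'quoted'.
— the nurses' teammates: subject of the clause headed by 'quoted'; c-commands the pronoun within its binding domain — blocked (Principle B).
— the officers: object of the clause headed by 'persuaded'; c-commands the pronoun but lies outside its binding domain — allowed.
— the students: object of the clause headed by 'promised'; c-commands the pronoun but lies outside its binding domain — allowed.
— the twins: object of the matrix clause; c-commands the pronoun but lies outside its binding domain — allowed.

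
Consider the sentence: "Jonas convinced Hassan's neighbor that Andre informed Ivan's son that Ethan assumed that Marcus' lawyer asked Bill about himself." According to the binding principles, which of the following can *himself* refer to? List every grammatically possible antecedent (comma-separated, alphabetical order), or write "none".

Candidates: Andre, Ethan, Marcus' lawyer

Marcus' lawyer

*himself* is a reflexive; Principle A requires it to be bound within its binding domain — the clause headed by 'asked'.
— Andre: subject of the clause headed by 'informed'; c-commands the reflexive but lies outside its binding domain — cannot bind it (Principle A).
— Ethan: subject of the clause headed by 'assumed'; c-commands the reflexive but lies outside its binding domain — cannot bind it (Principle A).
— Marcus' lawyer: subject of the clause headed by 'asked'; c-commands the reflexive within its binding domain — allowed (Principle A).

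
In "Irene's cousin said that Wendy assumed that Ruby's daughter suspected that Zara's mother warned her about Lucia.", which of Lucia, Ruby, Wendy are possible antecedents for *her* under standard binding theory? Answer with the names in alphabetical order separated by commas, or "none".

*her* is a pronoun; Principle B requires it to be free in its binding domain — the clause headed by 'warned'.
— Lucia: second object of the clause headed by 'warned'; is c-commanded by the pronoun; coreference would bind this R-expression — blocked (Principle C).
— Ruby: possessor inside the subject DP of the clause headed by 'suspected'; does not c-command the pronoun — Principle B does not apply; allowed.
— Wendy: subject of the clause headed by 'assumed'; c-commands the pronoun but lies outside its binding domain — allowed.

Ruby, Wendy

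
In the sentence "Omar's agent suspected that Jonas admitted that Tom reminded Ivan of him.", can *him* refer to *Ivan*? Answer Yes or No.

*him* is a pronoun; Principle B requires it to be free in its binding domain — the clause headed by 'reminded'.
— Ivan: object of the clause headed by 'reminded'; c-commands the pronoun within its binding domain — blocked (Principle B).

No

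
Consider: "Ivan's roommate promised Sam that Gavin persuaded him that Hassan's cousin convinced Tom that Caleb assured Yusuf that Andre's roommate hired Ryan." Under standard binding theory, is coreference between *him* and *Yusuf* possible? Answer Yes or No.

No

*Yusuf* is an R-expression; Principle C requires it to be free (not bound by any c-commanding expression).
— him: object of the clause headed by 'persuaded'; the pronoun c-commands the R-expression — coreference blocked (Principle C).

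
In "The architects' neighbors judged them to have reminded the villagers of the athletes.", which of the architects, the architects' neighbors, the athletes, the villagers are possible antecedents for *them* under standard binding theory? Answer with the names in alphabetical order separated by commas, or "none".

*them* is a pronoun; Principle B requires it to be free in its binding domain — the matrix clause.
— the architects: possessor inside the subject DP of the matrix clause; does not c-command the pronoun — Principle B does not apply; allowed.
— the architects' neighbors: subject of the matrix clause; c-commands the pronoun within its binding domain — blocked (Principle B).
— the athletes: second object of the clause headed by 'reminded'; is c-commanded by the pronoun; coreference would bind this R-expression — blocked (Principle C).
— the villagers: object of the clause headed by 'reminded'; is c-commanded by the pronoun; coreference would bind this R-expression — blocked (Principle C).

the architects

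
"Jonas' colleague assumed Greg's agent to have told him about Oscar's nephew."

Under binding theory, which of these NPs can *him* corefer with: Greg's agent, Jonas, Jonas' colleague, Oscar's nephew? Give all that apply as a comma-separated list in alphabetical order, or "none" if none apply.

*him* is a pronoun; Principle B requires it to be free in its binding domain — the clause headed by 'told'.
— Greg's agent: subject of the clause headed by 'told'; c-commands the pronoun within its binding domain — blocked (Principle B).
— Jonas: possessor inside the subject DP of the matrix clause; does not c-command the pronoun — Principle B does not apply; allowed.
— Jonas' colleague: subject of the matrix clause; c-commands the pronoun but lies outside its binding domain — allowed.
— Oscar's nephew: second object of the clause headed by 'told'; is c-commanded by the pronoun; coreference would bind this R-expression — blocked (Principle C).

Jonas, Jonas' colleague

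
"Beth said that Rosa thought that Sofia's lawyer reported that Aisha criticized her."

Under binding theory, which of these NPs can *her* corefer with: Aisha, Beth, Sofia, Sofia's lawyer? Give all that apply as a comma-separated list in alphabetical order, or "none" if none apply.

*her* is a pronoun; Principle B requires it to be free in its binding domain — the clause headed by 'criticized'.
— Aisha: subject of the clause headed by 'criticized'; c-commands the pronoun within its binding domain — blocked (Principle B).
— Beth: subject of the matrix clause; c-commands the pronoun but lies outside its binding domain — allowed.
— Sofia: possessor inside the subject DP of the clause headed by 'reported'; does not c-command the pronoun — Principle B does not apply; allowed.
— Sofia's lawyer: subject of the clause headed by 'reported'; c-commands the pronoun but lies outside its binding domain — allowed.

Beth, Sofia, Sofia's lawyer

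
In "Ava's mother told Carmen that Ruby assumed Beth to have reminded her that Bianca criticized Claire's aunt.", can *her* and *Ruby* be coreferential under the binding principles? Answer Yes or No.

*Ruby* is an R-expression; Principle C requires it to be free (not bound by any c-commanding expression).
— her: object of the clause headed by 'reminded'; the pronoun does not c-command the R-expression — coreference allowed.

Yes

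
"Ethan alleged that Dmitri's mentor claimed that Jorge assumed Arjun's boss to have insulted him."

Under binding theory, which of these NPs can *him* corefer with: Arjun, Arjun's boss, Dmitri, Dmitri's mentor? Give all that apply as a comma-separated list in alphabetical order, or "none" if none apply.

Arjun, Dmitri, Dmitri's mentor

*him* is a pronoun; Principle B requires it to be free in its binding domain — the clause headed by 'insulted'.
— Arjun: possessor inside the subject DP of the clause headed by 'insulted'; does not c-command the pronoun — Principle B does not apply; allowed.
— Arjun's boss: subject of the clause headed by 'insulted'; c-commands the pronoun within its binding domain — blocked (Principle B).
— Dmitri: possessor inside the subject DP of the clause headed by 'claimed'; does not c-command the pronoun — Principle B does not apply; allowed.
— Dmitri's mentor: subject of the clause headed by 'claimed'; c-commands the pronoun but lies outside its binding domain — allowed.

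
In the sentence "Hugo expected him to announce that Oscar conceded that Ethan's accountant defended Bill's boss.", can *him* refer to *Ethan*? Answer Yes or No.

*him* is a pronoun; Principle B requires it to be free in its binding domain — the matrix clause.
— Ethan: possessor inside the subject DP of the clause headed by 'defended'; is c-commanded by the pronoun; coreference would bind this R-expression — blocked (Principle C).

No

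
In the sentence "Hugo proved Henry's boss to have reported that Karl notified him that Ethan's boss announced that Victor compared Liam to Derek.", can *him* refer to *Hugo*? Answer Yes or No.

Yes

*him* is a pronoun; Principle B requires it to be free in its binding domain — the clause headed by 'notified'.
— Hugo: subject of the matrix clause; c-commands the pronoun but lies outside its binding domain — allowed.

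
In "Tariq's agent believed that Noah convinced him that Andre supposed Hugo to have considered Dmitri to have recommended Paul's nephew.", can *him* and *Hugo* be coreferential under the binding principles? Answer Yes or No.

No

*Hugo* is an R-expression; Principle C requires it to be free (not bound by any c-commanding expression).
— him: object of the clause headed by 'convinced'; the pronoun c-commands the R-expression — coreference blocked (Principle C).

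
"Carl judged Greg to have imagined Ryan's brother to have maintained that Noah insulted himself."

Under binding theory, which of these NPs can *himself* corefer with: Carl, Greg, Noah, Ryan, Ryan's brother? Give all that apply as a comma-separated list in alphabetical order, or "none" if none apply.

Noah

*himself* is a reflexive; Principle A requires it to be bound within its binding domain — the clause headed by 'insulted'.
— Carl: subject of the matrix clause; c-commands the reflexive but lies outside its binding domain — cannot bind it (Principle A).
— Greg: subject of the clause headed by 'imagined'; c-commands the reflexive but lies outside its binding domain — cannot bind it (Principle A).
— Noah: subject of the clause headed by 'insulted'; c-commands the reflexive within its binding domain — allowed (Principle A).
— Ryan: possessor inside the subject DP of the clause headed by 'maintained'; does not c-command the reflexive — cannot bind it (Principle A).
— Ryan's brother: subject of the clause headed by 'maintained'; c-commands the reflexive but lies outside its binding domain — cannot bind it (Principle A).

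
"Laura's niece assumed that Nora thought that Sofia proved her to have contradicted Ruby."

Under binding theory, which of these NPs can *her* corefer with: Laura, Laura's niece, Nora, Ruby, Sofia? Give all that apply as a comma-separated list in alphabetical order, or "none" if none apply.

Laura, Laura's niece, Nora

*her* is a pronoun; Principle B requires it to be free in its binding domain — the clause headed by 'proved'.
— Laura: possessor inside the subject DP of the matrix clause; does not c-command the pronoun — Principle B does not apply; allowed.
— Laura's niece: subject of the matrix clause; c-commands the pronoun but lies outside its binding domain — allowed.
— Nora: subject of the clause headed by 'thought'; c-commands the pronoun but lies outside its binding domain — allowed.
— Ruby: object of the clause headed by 'contradicted'; is c-commanded by the pronoun; coreference would bind this R-expression — blocked (Principle C).
— Sofia: subject of the clause headed by 'proved'; c-commands the pronoun within its binding domain — blocked (Principle B).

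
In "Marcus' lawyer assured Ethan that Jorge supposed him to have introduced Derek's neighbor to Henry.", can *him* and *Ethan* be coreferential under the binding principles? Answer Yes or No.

Yes

*Ethan* is an R-expression; Principle C requires it to be free (not bound by any c-commanding expression).
— him: subject of the clause headed by 'introduced'; the pronoun does not c-command the R-expression — coreference allowed.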